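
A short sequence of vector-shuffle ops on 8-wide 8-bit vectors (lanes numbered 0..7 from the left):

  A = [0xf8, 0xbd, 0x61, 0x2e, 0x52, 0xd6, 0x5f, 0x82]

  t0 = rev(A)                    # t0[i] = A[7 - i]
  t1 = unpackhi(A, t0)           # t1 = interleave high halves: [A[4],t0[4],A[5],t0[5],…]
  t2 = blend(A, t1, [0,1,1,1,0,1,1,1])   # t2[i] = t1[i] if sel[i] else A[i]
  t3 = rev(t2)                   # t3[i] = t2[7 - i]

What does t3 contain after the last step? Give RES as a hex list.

→ t0 |82|5f|d6|52|2e|61|bd|f8|
→ t1 |52|2e|d6|61|5f|bd|82|f8|
→ t2 |f8|2e|d6|61|52|bd|82|f8|
→ t3 |f8|82|bd|52|61|d6|2e|f8|

RES = [0xf8, 0x82, 0xbd, 0x52, 0x61, 0xd6, 0x2e, 0xf8]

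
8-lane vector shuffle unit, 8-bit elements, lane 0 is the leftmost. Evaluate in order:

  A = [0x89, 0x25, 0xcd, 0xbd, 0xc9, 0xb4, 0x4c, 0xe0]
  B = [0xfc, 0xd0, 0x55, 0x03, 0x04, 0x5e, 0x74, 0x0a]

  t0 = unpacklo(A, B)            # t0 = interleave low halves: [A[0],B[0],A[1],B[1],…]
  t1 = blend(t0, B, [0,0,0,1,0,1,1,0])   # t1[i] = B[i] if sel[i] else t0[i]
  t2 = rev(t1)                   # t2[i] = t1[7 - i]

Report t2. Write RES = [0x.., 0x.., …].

  t0: 89 fc 25 d0 cd 55 bd 03
  t1: 89 fc 25 03 cd 5e 74 03
  t2: 03 74 5e cd 03 25 fc 89

RES = [0x03, 0x74, 0x5e, 0xcd, 0x03, 0x25, 0xfc, 0x89]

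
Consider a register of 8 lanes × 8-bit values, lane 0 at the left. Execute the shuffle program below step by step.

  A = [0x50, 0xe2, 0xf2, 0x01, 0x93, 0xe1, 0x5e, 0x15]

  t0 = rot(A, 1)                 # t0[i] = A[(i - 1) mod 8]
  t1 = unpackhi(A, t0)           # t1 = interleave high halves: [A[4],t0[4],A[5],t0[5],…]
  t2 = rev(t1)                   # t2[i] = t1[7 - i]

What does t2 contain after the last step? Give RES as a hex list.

→ t0 |15|50|e2|f2|01|93|e1|5e|
→ t1 |93|01|e1|93|5e|e1|15|5e|
→ t2 |5e|15|e1|5e|93|e1|01|93|

RES = [ 0x5e  0x15  0xe1  0x5e  0x93  0xe1  0x01  0x93 ]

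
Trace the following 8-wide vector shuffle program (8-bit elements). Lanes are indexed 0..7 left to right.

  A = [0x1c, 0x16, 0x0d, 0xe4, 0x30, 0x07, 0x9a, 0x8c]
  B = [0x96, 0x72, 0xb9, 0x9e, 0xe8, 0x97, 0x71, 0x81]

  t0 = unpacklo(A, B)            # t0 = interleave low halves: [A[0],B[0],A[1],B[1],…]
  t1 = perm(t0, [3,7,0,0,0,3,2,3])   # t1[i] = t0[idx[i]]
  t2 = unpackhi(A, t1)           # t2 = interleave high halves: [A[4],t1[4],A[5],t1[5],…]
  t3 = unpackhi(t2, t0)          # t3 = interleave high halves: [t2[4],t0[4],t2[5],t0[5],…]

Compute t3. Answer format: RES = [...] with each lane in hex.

t0 = [0x1c, 0x96, 0x16, 0x72, 0x0d, 0xb9, 0xe4, 0x9e]
t1 = [0x72, 0x9e, 0x1c, 0x1c, 0x1c, 0x72, 0x16, 0x72]
t2 = [0x30, 0x1c, 0x07, 0x72, 0x9a, 0x16, 0x8c, 0x72]
t3 = [0x9a, 0x0d, 0x16, 0xb9, 0x8c, 0xe4, 0x72, 0x9e]

RES = [0x9a, 0x0d, 0x16, 0xb9, 0x8c, 0xe4, 0x72, 0x9e]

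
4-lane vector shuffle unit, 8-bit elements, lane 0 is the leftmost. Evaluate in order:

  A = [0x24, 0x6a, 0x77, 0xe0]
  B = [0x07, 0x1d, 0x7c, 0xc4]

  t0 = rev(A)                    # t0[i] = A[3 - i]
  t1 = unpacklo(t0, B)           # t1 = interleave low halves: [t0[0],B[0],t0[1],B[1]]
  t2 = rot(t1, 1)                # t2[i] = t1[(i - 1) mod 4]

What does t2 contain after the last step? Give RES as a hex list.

→ t0 |e0|77|6a|24|
→ t1 |e0|07|77|1d|
→ t2 |1d|e0|07|77|

RES = [0x1d, 0xe0, 0x07, 0x77]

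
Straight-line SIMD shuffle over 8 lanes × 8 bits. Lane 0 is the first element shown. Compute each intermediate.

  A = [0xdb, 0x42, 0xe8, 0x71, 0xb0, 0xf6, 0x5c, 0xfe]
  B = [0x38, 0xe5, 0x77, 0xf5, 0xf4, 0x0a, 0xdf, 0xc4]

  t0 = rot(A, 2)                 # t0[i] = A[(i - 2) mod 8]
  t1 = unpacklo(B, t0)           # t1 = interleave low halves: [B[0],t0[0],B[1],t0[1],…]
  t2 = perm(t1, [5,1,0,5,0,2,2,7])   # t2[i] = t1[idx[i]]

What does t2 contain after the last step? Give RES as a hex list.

RES = [ 0xdb  0x5c  0x38  0xdb  0x38  0xe5  0xe5  0x42 ]

t0 = [0x5c, 0xfe, 0xdb, 0x42, 0xe8, 0x71, 0xb0, 0xf6]
t1 = [0x38, 0x5c, 0xe5, 0xfe, 0x77, 0xdb, 0xf5, 0x42]
t2 = [0xdb, 0x5c, 0x38, 0xdb, 0x38, 0xe5, 0xe5, 0x42]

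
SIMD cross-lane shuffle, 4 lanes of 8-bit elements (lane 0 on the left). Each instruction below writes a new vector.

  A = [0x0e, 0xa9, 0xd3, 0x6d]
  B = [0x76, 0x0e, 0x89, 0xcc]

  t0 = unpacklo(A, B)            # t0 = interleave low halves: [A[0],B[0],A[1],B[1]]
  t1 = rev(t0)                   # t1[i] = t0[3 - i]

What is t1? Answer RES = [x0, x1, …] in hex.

RES = [0x0e, 0xa9, 0x76, 0x0e]

→ t0 |0e|76|a9|0e|
→ t1 |0e|a9|76|0e|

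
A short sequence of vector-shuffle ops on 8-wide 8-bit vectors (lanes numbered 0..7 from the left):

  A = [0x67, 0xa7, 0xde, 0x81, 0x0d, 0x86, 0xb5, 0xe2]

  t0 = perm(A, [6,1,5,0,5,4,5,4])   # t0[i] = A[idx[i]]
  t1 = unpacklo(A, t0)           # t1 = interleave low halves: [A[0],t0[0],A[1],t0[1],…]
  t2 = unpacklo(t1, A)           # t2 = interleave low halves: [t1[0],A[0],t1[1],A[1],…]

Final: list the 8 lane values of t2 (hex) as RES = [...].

RES = [0x67, 0x67, 0xb5, 0xa7, 0xa7, 0xde, 0xa7, 0x81]

t0 = [0xb5, 0xa7, 0x86, 0x67, 0x86, 0x0d, 0x86, 0x0d]
t1 = [0x67, 0xb5, 0xa7, 0xa7, 0xde, 0x86, 0x81, 0x67]
t2 = [0x67, 0x67, 0xb5, 0xa7, 0xa7, 0xde, 0xa7, 0x81]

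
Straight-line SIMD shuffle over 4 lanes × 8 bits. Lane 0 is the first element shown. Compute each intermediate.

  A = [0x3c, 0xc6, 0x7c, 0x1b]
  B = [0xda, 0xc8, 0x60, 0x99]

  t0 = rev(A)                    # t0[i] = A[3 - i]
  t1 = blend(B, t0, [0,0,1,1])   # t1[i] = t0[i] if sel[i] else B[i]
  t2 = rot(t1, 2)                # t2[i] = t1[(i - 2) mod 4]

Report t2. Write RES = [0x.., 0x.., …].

RES = [ 0xc6  0x3c  0xda  0xc8 ]

→ t0 |1b|7c|c6|3c|
→ t1 |da|c8|c6|3c|
→ t2 |c6|3c|da|c8|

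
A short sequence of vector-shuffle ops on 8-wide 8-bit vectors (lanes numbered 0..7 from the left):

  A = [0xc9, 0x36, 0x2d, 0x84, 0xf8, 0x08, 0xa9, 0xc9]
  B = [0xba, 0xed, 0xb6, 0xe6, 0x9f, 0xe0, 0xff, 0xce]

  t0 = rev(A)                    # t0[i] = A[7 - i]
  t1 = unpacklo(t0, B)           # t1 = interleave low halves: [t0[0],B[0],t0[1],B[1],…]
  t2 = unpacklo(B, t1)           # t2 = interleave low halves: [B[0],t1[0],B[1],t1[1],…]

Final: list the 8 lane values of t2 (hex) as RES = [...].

t0 = [0xc9, 0xa9, 0x08, 0xf8, 0x84, 0x2d, 0x36, 0xc9]
t1 = [0xc9, 0xba, 0xa9, 0xed, 0x08, 0xb6, 0xf8, 0xe6]
t2 = [0xba, 0xc9, 0xed, 0xba, 0xb6, 0xa9, 0xe6, 0xed]

RES = [0xba, 0xc9, 0xed, 0xba, 0xb6, 0xa9, 0xe6, 0xed]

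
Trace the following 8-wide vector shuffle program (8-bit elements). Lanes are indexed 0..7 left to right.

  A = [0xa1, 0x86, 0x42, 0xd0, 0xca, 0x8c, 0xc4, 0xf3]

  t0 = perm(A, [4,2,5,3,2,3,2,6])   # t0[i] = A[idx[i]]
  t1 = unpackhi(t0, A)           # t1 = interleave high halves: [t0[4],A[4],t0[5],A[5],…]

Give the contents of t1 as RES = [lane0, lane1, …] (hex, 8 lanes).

→ t0 |ca|42|8c|d0|42|d0|42|c4|
→ t1 |42|ca|d0|8c|42|c4|c4|f3|

RES = [0x42, 0xca, 0xd0, 0x8c, 0x42, 0xc4, 0xc4, 0xf3]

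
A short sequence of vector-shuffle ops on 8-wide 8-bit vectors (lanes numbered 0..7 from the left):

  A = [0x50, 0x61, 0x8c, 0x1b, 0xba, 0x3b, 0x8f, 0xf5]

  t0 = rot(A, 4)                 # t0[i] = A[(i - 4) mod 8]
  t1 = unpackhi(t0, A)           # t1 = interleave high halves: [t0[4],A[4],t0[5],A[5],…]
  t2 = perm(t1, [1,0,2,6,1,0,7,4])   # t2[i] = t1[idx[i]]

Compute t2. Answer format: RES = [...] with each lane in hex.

RES = [0xba, 0x50, 0x61, 0x1b, 0xba, 0x50, 0xf5, 0x8c]

t0 = [0xba, 0x3b, 0x8f, 0xf5, 0x50, 0x61, 0x8c, 0x1b]
t1 = [0x50, 0xba, 0x61, 0x3b, 0x8c, 0x8f, 0x1b, 0xf5]
t2 = [0xba, 0x50, 0x61, 0x1b, 0xba, 0x50, 0xf5, 0x8c]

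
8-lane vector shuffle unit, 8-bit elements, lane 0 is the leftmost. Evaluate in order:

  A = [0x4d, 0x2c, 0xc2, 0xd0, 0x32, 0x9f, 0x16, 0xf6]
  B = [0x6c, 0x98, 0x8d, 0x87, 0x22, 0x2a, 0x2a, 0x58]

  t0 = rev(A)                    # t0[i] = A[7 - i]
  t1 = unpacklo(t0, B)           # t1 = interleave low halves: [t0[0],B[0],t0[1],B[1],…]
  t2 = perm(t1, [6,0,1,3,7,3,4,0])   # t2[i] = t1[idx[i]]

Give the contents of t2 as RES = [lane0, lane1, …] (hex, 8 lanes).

RES = [0x32, 0xf6, 0x6c, 0x98, 0x87, 0x98, 0x9f, 0xf6]

→ t0 |f6|16|9f|32|d0|c2|2c|4d|
→ t1 |f6|6c|16|98|9f|8d|32|87|
→ t2 |32|f6|6c|98|87|98|9f|f6|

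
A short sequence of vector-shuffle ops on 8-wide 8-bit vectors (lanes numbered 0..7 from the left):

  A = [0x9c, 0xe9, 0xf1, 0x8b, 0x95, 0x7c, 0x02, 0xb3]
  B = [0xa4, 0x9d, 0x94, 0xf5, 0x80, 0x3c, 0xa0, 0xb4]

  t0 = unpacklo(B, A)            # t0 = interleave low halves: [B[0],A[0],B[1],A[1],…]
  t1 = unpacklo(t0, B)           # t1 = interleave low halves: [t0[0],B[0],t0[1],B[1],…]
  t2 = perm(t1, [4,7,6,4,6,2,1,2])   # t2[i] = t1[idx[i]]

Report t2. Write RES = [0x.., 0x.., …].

RES = [ 0x9d  0xf5  0xe9  0x9d  0xe9  0x9c  0xa4  0x9c ]

t0 = [0xa4, 0x9c, 0x9d, 0xe9, 0x94, 0xf1, 0xf5, 0x8b]
t1 = [0xa4, 0xa4, 0x9c, 0x9d, 0x9d, 0x94, 0xe9, 0xf5]
t2 = [0x9d, 0xf5, 0xe9, 0x9d, 0xe9, 0x9c, 0xa4, 0x9c]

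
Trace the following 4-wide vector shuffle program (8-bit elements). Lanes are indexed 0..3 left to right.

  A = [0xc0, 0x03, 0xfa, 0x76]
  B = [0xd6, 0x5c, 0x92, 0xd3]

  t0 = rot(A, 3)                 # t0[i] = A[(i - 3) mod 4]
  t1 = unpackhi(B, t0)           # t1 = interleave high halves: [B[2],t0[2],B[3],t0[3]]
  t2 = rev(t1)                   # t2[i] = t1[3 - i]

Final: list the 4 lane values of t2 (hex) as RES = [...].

RES = [0xc0, 0xd3, 0x76, 0x92]

t0 = [0x03, 0xfa, 0x76, 0xc0]
t1 = [0x92, 0x76, 0xd3, 0xc0]
t2 = [0xc0, 0xd3, 0x76, 0x92]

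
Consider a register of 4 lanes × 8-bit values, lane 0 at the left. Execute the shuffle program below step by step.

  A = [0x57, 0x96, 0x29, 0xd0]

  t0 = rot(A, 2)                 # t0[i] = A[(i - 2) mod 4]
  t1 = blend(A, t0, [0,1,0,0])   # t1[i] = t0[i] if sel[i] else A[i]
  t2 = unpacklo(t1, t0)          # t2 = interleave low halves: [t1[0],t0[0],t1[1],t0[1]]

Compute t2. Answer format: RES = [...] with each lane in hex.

RES = [ 0x57  0x29  0xd0  0xd0 ]

→ t0 |29|d0|57|96|
→ t1 |57|d0|29|d0|
→ t2 |57|29|d0|d0|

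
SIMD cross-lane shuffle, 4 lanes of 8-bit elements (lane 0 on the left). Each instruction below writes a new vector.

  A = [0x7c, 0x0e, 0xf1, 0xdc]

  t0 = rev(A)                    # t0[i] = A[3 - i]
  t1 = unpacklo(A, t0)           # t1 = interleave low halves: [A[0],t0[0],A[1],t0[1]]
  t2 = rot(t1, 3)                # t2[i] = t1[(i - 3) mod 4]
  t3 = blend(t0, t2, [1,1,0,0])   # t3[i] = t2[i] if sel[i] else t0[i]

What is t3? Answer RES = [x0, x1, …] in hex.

t0 = [0xdc, 0xf1, 0x0e, 0x7c]
t1 = [0x7c, 0xdc, 0x0e, 0xf1]
t2 = [0xdc, 0x0e, 0xf1, 0x7c]
t3 = [0xdc, 0x0e, 0x0e, 0x7c]

RES = [ 0xdc  0x0e  0x0e  0x7c ]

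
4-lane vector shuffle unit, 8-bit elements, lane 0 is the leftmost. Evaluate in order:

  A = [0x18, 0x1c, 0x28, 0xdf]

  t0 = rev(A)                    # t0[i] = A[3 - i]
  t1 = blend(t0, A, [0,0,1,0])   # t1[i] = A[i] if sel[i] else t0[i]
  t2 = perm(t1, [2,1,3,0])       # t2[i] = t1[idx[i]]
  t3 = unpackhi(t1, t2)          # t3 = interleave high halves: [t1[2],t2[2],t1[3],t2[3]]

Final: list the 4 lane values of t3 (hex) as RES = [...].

  t0: df 28 1c 18
  t1: df 28 28 18
  t2: 28 28 18 df
  t3: 28 18 18 df

RES = [ 0x28  0x18  0x18  0xdf ]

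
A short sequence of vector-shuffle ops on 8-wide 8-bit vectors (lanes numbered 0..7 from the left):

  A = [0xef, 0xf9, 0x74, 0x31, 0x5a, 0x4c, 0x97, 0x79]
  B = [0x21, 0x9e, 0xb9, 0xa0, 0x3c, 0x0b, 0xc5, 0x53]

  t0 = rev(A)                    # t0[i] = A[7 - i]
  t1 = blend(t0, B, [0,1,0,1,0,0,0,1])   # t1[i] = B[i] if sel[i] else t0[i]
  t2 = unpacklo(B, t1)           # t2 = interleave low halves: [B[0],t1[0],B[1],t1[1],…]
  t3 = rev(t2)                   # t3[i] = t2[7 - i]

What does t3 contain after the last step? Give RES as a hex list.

RES = [0xa0, 0xa0, 0x4c, 0xb9, 0x9e, 0x9e, 0x79, 0x21]

  t0: 79 97 4c 5a 31 74 f9 ef
  t1: 79 9e 4c a0 31 74 f9 53
  t2: 21 79 9e 9e b9 4c a0 a0
  t3: a0 a0 4c b9 9e 9e 79 21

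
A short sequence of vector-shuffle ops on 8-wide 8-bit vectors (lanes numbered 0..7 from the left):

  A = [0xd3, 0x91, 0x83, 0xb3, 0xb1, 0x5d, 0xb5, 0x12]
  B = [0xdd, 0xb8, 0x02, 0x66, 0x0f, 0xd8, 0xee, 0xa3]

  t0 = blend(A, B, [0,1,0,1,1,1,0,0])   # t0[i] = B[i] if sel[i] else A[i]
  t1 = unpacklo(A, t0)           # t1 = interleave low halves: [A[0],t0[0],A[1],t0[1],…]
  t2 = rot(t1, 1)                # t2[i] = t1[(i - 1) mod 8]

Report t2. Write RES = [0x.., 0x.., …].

RES = [ 0x66  0xd3  0xd3  0x91  0xb8  0x83  0x83  0xb3 ]

→ t0 |d3|b8|83|66|0f|d8|b5|12|
→ t1 |d3|d3|91|b8|83|83|b3|66|
→ t2 |66|d3|d3|91|b8|83|83|b3|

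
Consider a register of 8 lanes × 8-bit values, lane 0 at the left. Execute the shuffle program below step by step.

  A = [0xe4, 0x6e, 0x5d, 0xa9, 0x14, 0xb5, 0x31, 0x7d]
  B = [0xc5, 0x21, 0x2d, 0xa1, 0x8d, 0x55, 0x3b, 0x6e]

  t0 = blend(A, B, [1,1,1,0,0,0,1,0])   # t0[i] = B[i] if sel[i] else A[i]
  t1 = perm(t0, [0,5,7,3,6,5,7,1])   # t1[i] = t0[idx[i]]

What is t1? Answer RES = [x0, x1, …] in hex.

RES = [ 0xc5  0xb5  0x7d  0xa9  0x3b  0xb5  0x7d  0x21 ]

  t0: c5 21 2d a9 14 b5 3b 7d
  t1: c5 b5 7d a9 3b b5 7d 21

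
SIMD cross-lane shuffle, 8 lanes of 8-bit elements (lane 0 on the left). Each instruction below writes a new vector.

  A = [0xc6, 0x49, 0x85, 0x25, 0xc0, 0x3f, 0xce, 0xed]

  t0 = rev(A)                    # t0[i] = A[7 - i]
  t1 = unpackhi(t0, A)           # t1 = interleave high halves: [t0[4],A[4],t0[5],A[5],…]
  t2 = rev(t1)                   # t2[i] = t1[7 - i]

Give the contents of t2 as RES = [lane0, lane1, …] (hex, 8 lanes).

t0 = [0xed, 0xce, 0x3f, 0xc0, 0x25, 0x85, 0x49, 0xc6]
t1 = [0x25, 0xc0, 0x85, 0x3f, 0x49, 0xce, 0xc6, 0xed]
t2 = [0xed, 0xc6, 0xce, 0x49, 0x3f, 0x85, 0xc0, 0x25]

RES = [ 0xed  0xc6  0xce  0x49  0x3f  0x85  0xc0  0x25 ]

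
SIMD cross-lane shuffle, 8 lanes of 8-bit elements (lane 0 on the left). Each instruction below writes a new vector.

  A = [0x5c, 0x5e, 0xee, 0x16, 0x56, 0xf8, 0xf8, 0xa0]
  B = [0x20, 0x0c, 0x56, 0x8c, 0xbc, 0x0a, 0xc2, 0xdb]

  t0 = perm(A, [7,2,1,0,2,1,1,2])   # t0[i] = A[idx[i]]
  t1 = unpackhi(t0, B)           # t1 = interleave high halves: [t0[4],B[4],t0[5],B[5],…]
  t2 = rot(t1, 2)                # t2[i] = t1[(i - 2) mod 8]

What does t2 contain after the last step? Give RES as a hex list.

→ t0 |a0|ee|5e|5c|ee|5e|5e|ee|
→ t1 |ee|bc|5e|0a|5e|c2|ee|db|
→ t2 |ee|db|ee|bc|5e|0a|5e|c2|

RES = [0xee, 0xdb, 0xee, 0xbc, 0x5e, 0x0a, 0x5e, 0xc2]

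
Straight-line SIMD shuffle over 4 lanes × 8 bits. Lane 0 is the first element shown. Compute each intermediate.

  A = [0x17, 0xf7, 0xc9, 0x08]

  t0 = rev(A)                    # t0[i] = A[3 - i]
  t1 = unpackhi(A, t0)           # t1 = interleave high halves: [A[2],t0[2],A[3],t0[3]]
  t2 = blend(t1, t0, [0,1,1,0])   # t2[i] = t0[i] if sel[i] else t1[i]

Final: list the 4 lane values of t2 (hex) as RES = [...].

  t0: 08 c9 f7 17
  t1: c9 f7 08 17
  t2: c9 c9 f7 17

RES = [0xc9, 0xc9, 0xf7, 0x17]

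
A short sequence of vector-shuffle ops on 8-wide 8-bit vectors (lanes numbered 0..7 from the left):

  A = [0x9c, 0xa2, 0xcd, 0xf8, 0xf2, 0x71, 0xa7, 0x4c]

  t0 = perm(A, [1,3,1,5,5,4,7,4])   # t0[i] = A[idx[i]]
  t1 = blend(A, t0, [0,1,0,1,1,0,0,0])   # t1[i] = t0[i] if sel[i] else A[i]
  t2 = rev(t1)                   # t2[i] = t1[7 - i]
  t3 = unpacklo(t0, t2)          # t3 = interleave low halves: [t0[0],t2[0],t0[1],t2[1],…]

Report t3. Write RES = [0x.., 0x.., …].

RES = [0xa2, 0x4c, 0xf8, 0xa7, 0xa2, 0x71, 0x71, 0x71]

t0 = [0xa2, 0xf8, 0xa2, 0x71, 0x71, 0xf2, 0x4c, 0xf2]
t1 = [0x9c, 0xf8, 0xcd, 0x71, 0x71, 0x71, 0xa7, 0x4c]
t2 = [0x4c, 0xa7, 0x71, 0x71, 0x71, 0xcd, 0xf8, 0x9c]
t3 = [0xa2, 0x4c, 0xf8, 0xa7, 0xa2, 0x71, 0x71, 0x71]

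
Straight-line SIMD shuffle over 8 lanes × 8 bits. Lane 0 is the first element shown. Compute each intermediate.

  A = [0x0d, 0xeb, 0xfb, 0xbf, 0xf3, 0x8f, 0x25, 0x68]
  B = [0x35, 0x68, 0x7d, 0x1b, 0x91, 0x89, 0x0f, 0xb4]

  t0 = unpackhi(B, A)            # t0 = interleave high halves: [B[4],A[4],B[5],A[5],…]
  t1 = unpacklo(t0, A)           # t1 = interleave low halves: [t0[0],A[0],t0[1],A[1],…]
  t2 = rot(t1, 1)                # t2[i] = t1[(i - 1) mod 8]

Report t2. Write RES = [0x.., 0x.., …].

RES = [0xbf, 0x91, 0x0d, 0xf3, 0xeb, 0x89, 0xfb, 0x8f]

→ t0 |91|f3|89|8f|0f|25|b4|68|
→ t1 |91|0d|f3|eb|89|fb|8f|bf|
→ t2 |bf|91|0d|f3|eb|89|fb|8f|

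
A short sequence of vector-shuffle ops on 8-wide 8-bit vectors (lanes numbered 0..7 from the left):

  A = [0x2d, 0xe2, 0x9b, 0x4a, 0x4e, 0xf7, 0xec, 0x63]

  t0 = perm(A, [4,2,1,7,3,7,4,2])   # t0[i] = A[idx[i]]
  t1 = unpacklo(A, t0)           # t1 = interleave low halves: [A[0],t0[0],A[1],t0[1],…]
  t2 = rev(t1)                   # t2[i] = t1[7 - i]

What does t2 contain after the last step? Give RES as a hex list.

  t0: 4e 9b e2 63 4a 63 4e 9b
  t1: 2d 4e e2 9b 9b e2 4a 63
  t2: 63 4a e2 9b 9b e2 4e 2d

RES = [ 0x63  0x4a  0xe2  0x9b  0x9b  0xe2  0x4e  0x2d ]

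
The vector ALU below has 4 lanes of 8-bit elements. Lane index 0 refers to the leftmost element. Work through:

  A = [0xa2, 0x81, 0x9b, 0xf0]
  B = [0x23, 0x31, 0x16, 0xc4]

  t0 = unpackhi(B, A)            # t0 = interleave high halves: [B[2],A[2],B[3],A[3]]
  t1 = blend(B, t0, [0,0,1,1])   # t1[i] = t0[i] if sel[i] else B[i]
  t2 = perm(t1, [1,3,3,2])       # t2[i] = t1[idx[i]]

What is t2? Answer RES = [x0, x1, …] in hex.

RES = [ 0x31  0xf0  0xf0  0xc4 ]

t0 = [0x16, 0x9b, 0xc4, 0xf0]
t1 = [0x23, 0x31, 0xc4, 0xf0]
t2 = [0x31, 0xf0, 0xf0, 0xc4]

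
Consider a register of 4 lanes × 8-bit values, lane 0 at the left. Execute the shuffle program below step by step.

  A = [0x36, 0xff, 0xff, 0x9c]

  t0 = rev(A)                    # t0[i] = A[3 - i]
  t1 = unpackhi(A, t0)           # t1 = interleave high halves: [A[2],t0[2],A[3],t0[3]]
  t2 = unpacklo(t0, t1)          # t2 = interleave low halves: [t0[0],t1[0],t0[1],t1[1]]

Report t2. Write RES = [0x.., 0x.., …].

→ t0 |9c|ff|ff|36|
→ t1 |ff|ff|9c|36|
→ t2 |9c|ff|ff|ff|

RES = [ 0x9c  0xff  0xff  0xff ]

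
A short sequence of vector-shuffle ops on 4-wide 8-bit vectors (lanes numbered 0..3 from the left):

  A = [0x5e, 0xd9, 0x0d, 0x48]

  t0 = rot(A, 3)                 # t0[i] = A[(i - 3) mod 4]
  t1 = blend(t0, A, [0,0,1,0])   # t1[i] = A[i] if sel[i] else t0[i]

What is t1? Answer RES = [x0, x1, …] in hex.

RES = [ 0xd9  0x0d  0x0d  0x5e ]

  t0: d9 0d 48 5e
  t1: d9 0d 0d 5e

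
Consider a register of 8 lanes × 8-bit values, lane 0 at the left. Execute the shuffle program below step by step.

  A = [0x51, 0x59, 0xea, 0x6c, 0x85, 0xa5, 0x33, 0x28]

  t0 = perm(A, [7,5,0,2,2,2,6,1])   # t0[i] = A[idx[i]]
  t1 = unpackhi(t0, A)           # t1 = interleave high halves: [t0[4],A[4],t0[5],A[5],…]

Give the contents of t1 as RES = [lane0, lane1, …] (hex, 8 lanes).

RES = [0xea, 0x85, 0xea, 0xa5, 0x33, 0x33, 0x59, 0x28]

→ t0 |28|a5|51|ea|ea|ea|33|59|
→ t1 |ea|85|ea|a5|33|33|59|28|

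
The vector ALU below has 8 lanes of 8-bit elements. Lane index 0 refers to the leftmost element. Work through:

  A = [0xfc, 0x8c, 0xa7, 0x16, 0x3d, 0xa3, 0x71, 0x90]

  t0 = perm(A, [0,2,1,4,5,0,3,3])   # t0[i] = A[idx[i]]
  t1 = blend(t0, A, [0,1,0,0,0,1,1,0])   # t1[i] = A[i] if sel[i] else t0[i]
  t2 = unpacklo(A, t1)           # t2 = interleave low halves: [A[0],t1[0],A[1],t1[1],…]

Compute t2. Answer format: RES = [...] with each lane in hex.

  t0: fc a7 8c 3d a3 fc 16 16
  t1: fc 8c 8c 3d a3 a3 71 16
  t2: fc fc 8c 8c a7 8c 16 3d

RES = [ 0xfc  0xfc  0x8c  0x8c  0xa7  0x8c  0x16  0x3d ]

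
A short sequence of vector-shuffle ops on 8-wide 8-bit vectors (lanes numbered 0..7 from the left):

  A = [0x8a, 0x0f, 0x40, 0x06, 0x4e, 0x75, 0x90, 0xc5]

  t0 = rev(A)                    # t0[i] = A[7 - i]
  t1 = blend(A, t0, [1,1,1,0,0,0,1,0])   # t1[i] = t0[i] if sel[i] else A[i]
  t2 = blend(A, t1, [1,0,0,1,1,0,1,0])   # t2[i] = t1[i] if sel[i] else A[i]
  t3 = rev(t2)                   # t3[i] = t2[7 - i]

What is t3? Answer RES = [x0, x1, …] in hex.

RES = [ 0xc5  0x0f  0x75  0x4e  0x06  0x40  0x0f  0xc5 ]

→ t0 |c5|90|75|4e|06|40|0f|8a|
→ t1 |c5|90|75|06|4e|75|0f|c5|
→ t2 |c5|0f|40|06|4e|75|0f|c5|
→ t3 |c5|0f|75|4e|06|40|0f|c5|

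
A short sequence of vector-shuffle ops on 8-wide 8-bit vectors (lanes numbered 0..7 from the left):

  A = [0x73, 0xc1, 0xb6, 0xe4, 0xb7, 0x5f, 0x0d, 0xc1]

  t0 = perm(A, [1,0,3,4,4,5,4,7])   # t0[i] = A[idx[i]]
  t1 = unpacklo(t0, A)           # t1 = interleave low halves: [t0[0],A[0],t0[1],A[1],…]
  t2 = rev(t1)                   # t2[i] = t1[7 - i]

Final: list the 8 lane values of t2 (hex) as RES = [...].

RES = [0xe4, 0xb7, 0xb6, 0xe4, 0xc1, 0x73, 0x73, 0xc1]

  t0: c1 73 e4 b7 b7 5f b7 c1
  t1: c1 73 73 c1 e4 b6 b7 e4
  t2: e4 b7 b6 e4 c1 73 73 c1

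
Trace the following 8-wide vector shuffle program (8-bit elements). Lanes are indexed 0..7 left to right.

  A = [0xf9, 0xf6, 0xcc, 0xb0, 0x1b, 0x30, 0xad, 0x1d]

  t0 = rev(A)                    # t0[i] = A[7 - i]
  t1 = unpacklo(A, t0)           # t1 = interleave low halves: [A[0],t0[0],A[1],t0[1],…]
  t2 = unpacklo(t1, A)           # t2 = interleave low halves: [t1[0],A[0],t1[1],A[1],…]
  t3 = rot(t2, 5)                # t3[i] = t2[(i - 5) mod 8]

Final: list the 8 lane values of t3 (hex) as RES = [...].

→ t0 |1d|ad|30|1b|b0|cc|f6|f9|
→ t1 |f9|1d|f6|ad|cc|30|b0|1b|
→ t2 |f9|f9|1d|f6|f6|cc|ad|b0|
→ t3 |f6|f6|cc|ad|b0|f9|f9|1d|

RES = [ 0xf6  0xf6  0xcc  0xad  0xb0  0xf9  0xf9  0x1d ]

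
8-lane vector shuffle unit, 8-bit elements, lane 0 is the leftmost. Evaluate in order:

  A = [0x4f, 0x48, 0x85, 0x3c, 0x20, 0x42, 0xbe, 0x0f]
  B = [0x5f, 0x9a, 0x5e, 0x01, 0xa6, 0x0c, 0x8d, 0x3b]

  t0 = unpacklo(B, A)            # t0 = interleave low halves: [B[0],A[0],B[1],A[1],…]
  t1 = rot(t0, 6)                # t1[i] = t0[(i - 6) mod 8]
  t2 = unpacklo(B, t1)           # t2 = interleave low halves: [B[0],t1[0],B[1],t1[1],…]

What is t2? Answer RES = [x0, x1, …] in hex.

RES = [ 0x5f  0x9a  0x9a  0x48  0x5e  0x5e  0x01  0x85 ]

t0 = [0x5f, 0x4f, 0x9a, 0x48, 0x5e, 0x85, 0x01, 0x3c]
t1 = [0x9a, 0x48, 0x5e, 0x85, 0x01, 0x3c, 0x5f, 0x4f]
t2 = [0x5f, 0x9a, 0x9a, 0x48, 0x5e, 0x5e, 0x01, 0x85]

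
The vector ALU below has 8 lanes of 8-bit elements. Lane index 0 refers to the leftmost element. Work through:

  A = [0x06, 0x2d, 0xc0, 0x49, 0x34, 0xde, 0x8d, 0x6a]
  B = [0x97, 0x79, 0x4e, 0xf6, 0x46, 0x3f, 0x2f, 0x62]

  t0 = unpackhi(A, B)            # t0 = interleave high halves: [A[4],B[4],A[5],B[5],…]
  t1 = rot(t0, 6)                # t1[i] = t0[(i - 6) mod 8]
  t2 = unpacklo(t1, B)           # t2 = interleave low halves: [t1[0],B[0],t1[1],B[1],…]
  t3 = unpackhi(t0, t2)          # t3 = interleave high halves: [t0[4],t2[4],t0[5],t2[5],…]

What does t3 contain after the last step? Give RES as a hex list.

→ t0 |34|46|de|3f|8d|2f|6a|62|
→ t1 |de|3f|8d|2f|6a|62|34|46|
→ t2 |de|97|3f|79|8d|4e|2f|f6|
→ t3 |8d|8d|2f|4e|6a|2f|62|f6|

RES = [0x8d, 0x8d, 0x2f, 0x4e, 0x6a, 0x2f, 0x62, 0xf6]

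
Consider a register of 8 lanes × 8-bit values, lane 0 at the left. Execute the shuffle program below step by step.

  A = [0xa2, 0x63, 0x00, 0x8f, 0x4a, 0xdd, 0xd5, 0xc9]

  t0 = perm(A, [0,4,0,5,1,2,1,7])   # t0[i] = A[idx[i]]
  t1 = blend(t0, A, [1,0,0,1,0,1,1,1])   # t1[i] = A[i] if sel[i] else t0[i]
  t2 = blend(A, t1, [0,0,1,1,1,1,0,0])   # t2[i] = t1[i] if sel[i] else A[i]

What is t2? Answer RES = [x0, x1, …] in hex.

t0 = [0xa2, 0x4a, 0xa2, 0xdd, 0x63, 0x00, 0x63, 0xc9]
t1 = [0xa2, 0x4a, 0xa2, 0x8f, 0x63, 0xdd, 0xd5, 0xc9]
t2 = [0xa2, 0x63, 0xa2, 0x8f, 0x63, 0xdd, 0xd5, 0xc9]

RES = [ 0xa2  0x63  0xa2  0x8f  0x63  0xdd  0xd5  0xc9 ]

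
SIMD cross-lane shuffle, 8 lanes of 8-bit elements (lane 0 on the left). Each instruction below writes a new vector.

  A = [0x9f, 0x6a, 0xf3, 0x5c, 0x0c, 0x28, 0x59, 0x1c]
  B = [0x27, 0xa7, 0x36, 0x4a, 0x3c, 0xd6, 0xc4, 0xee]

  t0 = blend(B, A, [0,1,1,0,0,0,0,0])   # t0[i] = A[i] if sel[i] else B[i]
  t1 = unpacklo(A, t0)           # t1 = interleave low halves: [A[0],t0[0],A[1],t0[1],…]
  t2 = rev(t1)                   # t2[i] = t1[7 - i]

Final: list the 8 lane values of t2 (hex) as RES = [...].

RES = [ 0x4a  0x5c  0xf3  0xf3  0x6a  0x6a  0x27  0x9f ]

  t0: 27 6a f3 4a 3c d6 c4 ee
  t1: 9f 27 6a 6a f3 f3 5c 4a
  t2: 4a 5c f3 f3 6a 6a 27 9f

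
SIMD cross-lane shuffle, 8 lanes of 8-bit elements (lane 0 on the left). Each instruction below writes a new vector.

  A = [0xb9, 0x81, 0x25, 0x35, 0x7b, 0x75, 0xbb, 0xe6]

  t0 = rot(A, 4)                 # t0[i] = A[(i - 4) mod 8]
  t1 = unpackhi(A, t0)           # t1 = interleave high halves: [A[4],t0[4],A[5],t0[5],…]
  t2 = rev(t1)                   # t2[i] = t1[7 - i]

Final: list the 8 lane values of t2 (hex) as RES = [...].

RES = [ 0x35  0xe6  0x25  0xbb  0x81  0x75  0xb9  0x7b ]

  t0: 7b 75 bb e6 b9 81 25 35
  t1: 7b b9 75 81 bb 25 e6 35
  t2: 35 e6 25 bb 81 75 b9 7b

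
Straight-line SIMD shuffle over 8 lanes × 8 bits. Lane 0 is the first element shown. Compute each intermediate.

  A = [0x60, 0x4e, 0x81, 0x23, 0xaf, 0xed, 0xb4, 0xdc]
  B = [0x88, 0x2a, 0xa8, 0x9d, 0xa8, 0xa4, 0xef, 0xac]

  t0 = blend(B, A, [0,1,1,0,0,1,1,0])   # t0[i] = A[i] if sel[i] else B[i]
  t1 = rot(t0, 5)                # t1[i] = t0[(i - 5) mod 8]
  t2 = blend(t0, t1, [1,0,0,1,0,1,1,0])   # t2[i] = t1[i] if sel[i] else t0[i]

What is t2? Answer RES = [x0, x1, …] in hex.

RES = [ 0x9d  0x4e  0x81  0xb4  0xa8  0x88  0x4e  0xac ]

→ t0 |88|4e|81|9d|a8|ed|b4|ac|
→ t1 |9d|a8|ed|b4|ac|88|4e|81|
→ t2 |9d|4e|81|b4|a8|88|4e|ac|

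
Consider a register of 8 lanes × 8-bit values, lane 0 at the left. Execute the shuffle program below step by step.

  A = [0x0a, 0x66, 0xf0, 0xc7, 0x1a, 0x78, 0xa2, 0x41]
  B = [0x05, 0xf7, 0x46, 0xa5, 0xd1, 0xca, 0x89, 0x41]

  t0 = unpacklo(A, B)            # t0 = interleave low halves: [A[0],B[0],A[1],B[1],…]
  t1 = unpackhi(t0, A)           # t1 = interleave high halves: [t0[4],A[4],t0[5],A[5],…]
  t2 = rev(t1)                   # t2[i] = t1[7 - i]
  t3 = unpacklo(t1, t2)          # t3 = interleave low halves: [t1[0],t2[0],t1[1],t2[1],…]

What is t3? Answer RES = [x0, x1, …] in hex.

RES = [ 0xf0  0x41  0x1a  0xa5  0x46  0xa2  0x78  0xc7 ]

t0 = [0x0a, 0x05, 0x66, 0xf7, 0xf0, 0x46, 0xc7, 0xa5]
t1 = [0xf0, 0x1a, 0x46, 0x78, 0xc7, 0xa2, 0xa5, 0x41]
t2 = [0x41, 0xa5, 0xa2, 0xc7, 0x78, 0x46, 0x1a, 0xf0]
t3 = [0xf0, 0x41, 0x1a, 0xa5, 0x46, 0xa2, 0x78, 0xc7]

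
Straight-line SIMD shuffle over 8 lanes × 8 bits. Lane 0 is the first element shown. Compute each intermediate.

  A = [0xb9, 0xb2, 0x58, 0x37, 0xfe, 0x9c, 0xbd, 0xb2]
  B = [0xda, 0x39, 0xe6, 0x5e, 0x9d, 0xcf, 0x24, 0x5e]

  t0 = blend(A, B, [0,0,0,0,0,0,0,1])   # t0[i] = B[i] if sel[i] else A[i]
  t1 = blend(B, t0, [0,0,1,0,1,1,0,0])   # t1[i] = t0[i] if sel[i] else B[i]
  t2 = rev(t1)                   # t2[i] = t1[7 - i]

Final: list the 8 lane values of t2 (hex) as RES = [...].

t0 = [0xb9, 0xb2, 0x58, 0x37, 0xfe, 0x9c, 0xbd, 0x5e]
t1 = [0xda, 0x39, 0x58, 0x5e, 0xfe, 0x9c, 0x24, 0x5e]
t2 = [0x5e, 0x24, 0x9c, 0xfe, 0x5e, 0x58, 0x39, 0xda]

RES = [ 0x5e  0x24  0x9c  0xfe  0x5e  0x58  0x39  0xda ]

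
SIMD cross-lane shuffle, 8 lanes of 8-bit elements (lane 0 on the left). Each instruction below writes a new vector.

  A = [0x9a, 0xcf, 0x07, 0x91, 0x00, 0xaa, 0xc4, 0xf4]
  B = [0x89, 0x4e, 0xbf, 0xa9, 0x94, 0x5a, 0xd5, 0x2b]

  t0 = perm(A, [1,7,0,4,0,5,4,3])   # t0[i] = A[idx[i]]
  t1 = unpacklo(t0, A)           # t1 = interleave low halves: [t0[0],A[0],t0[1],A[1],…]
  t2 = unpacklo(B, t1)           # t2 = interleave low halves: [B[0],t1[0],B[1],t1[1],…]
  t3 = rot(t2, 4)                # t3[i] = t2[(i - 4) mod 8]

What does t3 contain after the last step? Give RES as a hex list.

t0 = [0xcf, 0xf4, 0x9a, 0x00, 0x9a, 0xaa, 0x00, 0x91]
t1 = [0xcf, 0x9a, 0xf4, 0xcf, 0x9a, 0x07, 0x00, 0x91]
t2 = [0x89, 0xcf, 0x4e, 0x9a, 0xbf, 0xf4, 0xa9, 0xcf]
t3 = [0xbf, 0xf4, 0xa9, 0xcf, 0x89, 0xcf, 0x4e, 0x9a]

RES = [0xbf, 0xf4, 0xa9, 0xcf, 0x89, 0xcf, 0x4e, 0x9a]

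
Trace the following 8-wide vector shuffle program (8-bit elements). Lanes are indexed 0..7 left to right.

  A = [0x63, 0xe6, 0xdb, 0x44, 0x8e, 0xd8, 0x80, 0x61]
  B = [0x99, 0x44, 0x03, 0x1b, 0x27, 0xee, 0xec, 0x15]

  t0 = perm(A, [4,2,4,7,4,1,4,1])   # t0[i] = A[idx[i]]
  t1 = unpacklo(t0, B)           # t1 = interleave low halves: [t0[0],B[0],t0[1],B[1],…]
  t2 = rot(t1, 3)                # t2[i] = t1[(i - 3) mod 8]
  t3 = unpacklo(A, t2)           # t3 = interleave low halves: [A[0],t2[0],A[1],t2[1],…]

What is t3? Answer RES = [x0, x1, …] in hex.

t0 = [0x8e, 0xdb, 0x8e, 0x61, 0x8e, 0xe6, 0x8e, 0xe6]
t1 = [0x8e, 0x99, 0xdb, 0x44, 0x8e, 0x03, 0x61, 0x1b]
t2 = [0x03, 0x61, 0x1b, 0x8e, 0x99, 0xdb, 0x44, 0x8e]
t3 = [0x63, 0x03, 0xe6, 0x61, 0xdb, 0x1b, 0x44, 0x8e]

RES = [ 0x63  0x03  0xe6  0x61  0xdb  0x1b  0x44  0x8e ]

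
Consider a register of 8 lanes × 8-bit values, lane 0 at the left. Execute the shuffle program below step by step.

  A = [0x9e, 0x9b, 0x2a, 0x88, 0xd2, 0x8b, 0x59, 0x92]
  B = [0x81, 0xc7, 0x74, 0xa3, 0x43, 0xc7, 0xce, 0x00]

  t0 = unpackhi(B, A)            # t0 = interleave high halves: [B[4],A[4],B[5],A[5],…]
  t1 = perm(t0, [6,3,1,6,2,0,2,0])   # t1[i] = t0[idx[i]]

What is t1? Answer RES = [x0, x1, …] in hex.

→ t0 |43|d2|c7|8b|ce|59|00|92|
→ t1 |00|8b|d2|00|c7|43|c7|43|

RES = [ 0x00  0x8b  0xd2  0x00  0xc7  0x43  0xc7  0x43 ]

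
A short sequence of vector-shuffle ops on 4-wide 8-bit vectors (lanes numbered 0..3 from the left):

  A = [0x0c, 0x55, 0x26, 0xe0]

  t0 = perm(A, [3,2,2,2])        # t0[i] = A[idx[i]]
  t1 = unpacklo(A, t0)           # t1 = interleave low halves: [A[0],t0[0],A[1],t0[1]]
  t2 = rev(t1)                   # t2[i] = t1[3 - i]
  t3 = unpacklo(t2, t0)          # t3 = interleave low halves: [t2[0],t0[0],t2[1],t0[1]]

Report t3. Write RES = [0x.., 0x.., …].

RES = [ 0x26  0xe0  0x55  0x26 ]

→ t0 |e0|26|26|26|
→ t1 |0c|e0|55|26|
→ t2 |26|55|e0|0c|
→ t3 |26|e0|55|26|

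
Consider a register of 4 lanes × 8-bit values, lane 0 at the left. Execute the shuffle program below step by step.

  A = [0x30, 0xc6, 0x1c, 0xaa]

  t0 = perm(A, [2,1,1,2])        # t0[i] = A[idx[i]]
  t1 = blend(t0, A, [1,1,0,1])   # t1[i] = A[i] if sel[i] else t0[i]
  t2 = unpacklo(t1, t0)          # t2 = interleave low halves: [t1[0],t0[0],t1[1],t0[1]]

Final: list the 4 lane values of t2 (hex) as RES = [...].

RES = [ 0x30  0x1c  0xc6  0xc6 ]

t0 = [0x1c, 0xc6, 0xc6, 0x1c]
t1 = [0x30, 0xc6, 0xc6, 0xaa]
t2 = [0x30, 0x1c, 0xc6, 0xc6]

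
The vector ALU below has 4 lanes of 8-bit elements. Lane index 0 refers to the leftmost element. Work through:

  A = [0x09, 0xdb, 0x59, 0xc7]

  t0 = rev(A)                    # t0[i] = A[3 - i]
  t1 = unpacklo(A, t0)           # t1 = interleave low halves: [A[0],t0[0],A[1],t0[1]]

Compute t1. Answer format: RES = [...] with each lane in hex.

RES = [0x09, 0xc7, 0xdb, 0x59]

→ t0 |c7|59|db|09|
→ t1 |09|c7|db|59|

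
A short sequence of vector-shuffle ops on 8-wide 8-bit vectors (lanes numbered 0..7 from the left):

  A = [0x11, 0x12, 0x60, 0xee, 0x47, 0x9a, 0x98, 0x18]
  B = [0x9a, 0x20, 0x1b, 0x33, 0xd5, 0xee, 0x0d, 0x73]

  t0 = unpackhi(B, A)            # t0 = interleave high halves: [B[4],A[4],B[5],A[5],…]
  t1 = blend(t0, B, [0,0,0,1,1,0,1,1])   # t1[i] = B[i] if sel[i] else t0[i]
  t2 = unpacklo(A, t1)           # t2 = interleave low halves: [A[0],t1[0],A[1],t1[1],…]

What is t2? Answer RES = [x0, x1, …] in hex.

→ t0 |d5|47|ee|9a|0d|98|73|18|
→ t1 |d5|47|ee|33|d5|98|0d|73|
→ t2 |11|d5|12|47|60|ee|ee|33|

RES = [0x11, 0xd5, 0x12, 0x47, 0x60, 0xee, 0xee, 0x33]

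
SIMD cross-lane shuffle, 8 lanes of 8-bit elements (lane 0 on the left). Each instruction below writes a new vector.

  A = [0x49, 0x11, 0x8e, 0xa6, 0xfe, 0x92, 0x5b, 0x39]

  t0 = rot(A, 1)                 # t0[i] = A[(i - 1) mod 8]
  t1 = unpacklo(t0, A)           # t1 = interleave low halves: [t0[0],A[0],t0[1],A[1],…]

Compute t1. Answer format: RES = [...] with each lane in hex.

RES = [0x39, 0x49, 0x49, 0x11, 0x11, 0x8e, 0x8e, 0xa6]

→ t0 |39|49|11|8e|a6|fe|92|5b|
→ t1 |39|49|49|11|11|8e|8e|a6|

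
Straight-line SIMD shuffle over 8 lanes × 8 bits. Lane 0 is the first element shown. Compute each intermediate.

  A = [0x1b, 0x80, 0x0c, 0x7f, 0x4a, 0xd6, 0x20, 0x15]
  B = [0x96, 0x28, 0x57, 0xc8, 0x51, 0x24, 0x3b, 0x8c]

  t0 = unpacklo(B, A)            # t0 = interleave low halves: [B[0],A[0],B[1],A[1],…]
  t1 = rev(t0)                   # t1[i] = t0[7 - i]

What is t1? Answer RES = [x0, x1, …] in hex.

RES = [0x7f, 0xc8, 0x0c, 0x57, 0x80, 0x28, 0x1b, 0x96]

t0 = [0x96, 0x1b, 0x28, 0x80, 0x57, 0x0c, 0xc8, 0x7f]
t1 = [0x7f, 0xc8, 0x0c, 0x57, 0x80, 0x28, 0x1b, 0x96]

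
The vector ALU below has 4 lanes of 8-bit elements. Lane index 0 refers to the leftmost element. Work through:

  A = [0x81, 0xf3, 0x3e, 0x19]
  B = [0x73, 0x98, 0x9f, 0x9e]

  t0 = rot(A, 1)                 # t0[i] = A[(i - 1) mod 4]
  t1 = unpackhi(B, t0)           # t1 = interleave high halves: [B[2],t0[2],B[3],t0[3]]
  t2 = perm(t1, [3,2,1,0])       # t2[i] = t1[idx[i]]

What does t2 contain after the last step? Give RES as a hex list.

RES = [0x3e, 0x9e, 0xf3, 0x9f]

t0 = [0x19, 0x81, 0xf3, 0x3e]
t1 = [0x9f, 0xf3, 0x9e, 0x3e]
t2 = [0x3e, 0x9e, 0xf3, 0x9f]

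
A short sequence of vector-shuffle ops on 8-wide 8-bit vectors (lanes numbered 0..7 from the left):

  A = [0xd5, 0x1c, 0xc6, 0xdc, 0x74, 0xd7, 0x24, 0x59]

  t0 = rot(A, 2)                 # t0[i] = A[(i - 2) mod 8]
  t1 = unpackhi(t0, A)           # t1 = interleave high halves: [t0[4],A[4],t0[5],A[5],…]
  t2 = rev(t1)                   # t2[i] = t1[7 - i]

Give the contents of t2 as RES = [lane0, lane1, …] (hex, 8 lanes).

t0 = [0x24, 0x59, 0xd5, 0x1c, 0xc6, 0xdc, 0x74, 0xd7]
t1 = [0xc6, 0x74, 0xdc, 0xd7, 0x74, 0x24, 0xd7, 0x59]
t2 = [0x59, 0xd7, 0x24, 0x74, 0xd7, 0xdc, 0x74, 0xc6]

RES = [ 0x59  0xd7  0x24  0x74  0xd7  0xdc  0x74  0xc6 ]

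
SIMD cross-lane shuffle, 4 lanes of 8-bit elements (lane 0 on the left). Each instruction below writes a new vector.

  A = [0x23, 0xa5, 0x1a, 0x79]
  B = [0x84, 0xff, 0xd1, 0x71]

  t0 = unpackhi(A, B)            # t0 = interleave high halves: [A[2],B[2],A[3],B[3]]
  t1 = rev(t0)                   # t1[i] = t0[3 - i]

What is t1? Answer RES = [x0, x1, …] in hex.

t0 = [0x1a, 0xd1, 0x79, 0x71]
t1 = [0x71, 0x79, 0xd1, 0x1a]

RES = [ 0x71  0x79  0xd1  0x1a ]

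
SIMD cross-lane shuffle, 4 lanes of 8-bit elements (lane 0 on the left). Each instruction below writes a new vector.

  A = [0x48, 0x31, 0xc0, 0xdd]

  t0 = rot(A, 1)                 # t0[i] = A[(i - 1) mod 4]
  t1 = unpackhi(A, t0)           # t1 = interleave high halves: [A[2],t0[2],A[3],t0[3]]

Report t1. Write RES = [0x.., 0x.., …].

t0 = [0xdd, 0x48, 0x31, 0xc0]
t1 = [0xc0, 0x31, 0xdd, 0xc0]

RES = [ 0xc0  0x31  0xdd  0xc0 ]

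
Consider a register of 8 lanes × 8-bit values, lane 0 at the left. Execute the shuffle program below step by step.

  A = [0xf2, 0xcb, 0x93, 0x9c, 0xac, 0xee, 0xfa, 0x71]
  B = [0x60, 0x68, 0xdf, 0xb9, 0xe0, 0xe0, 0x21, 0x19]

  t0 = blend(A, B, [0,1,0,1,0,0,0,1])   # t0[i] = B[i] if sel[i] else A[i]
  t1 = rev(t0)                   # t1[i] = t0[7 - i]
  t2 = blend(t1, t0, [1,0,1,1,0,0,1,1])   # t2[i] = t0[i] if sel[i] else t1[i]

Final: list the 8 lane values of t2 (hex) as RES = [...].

  t0: f2 68 93 b9 ac ee fa 19
  t1: 19 fa ee ac b9 93 68 f2
  t2: f2 fa 93 b9 b9 93 fa 19

RES = [0xf2, 0xfa, 0x93, 0xb9, 0xb9, 0x93, 0xfa, 0x19]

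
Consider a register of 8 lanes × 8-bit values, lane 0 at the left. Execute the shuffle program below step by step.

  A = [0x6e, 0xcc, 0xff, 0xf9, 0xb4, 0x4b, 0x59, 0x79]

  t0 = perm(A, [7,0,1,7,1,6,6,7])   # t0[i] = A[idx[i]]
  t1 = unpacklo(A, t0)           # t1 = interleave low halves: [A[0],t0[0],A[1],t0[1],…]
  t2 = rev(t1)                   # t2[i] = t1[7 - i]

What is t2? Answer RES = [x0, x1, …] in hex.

RES = [0x79, 0xf9, 0xcc, 0xff, 0x6e, 0xcc, 0x79, 0x6e]

t0 = [0x79, 0x6e, 0xcc, 0x79, 0xcc, 0x59, 0x59, 0x79]
t1 = [0x6e, 0x79, 0xcc, 0x6e, 0xff, 0xcc, 0xf9, 0x79]
t2 = [0x79, 0xf9, 0xcc, 0xff, 0x6e, 0xcc, 0x79, 0x6e]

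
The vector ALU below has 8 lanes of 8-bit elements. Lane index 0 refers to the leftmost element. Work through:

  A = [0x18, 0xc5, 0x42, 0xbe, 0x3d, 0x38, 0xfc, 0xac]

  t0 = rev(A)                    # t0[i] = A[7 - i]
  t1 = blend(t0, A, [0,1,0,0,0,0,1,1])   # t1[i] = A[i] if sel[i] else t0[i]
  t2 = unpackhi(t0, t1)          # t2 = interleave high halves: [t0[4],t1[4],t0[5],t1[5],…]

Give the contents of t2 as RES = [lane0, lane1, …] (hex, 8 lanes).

t0 = [0xac, 0xfc, 0x38, 0x3d, 0xbe, 0x42, 0xc5, 0x18]
t1 = [0xac, 0xc5, 0x38, 0x3d, 0xbe, 0x42, 0xfc, 0xac]
t2 = [0xbe, 0xbe, 0x42, 0x42, 0xc5, 0xfc, 0x18, 0xac]

RES = [0xbe, 0xbe, 0x42, 0x42, 0xc5, 0xfc, 0x18, 0xac]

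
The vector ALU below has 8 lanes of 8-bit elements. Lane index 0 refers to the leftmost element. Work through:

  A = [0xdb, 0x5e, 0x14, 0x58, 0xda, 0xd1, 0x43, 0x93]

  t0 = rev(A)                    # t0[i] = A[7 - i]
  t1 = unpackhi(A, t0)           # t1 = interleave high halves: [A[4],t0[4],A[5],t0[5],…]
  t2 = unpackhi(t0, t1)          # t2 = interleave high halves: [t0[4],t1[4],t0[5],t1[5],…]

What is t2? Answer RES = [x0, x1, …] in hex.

RES = [0x58, 0x43, 0x14, 0x5e, 0x5e, 0x93, 0xdb, 0xdb]

  t0: 93 43 d1 da 58 14 5e db
  t1: da 58 d1 14 43 5e 93 db
  t2: 58 43 14 5e 5e 93 db db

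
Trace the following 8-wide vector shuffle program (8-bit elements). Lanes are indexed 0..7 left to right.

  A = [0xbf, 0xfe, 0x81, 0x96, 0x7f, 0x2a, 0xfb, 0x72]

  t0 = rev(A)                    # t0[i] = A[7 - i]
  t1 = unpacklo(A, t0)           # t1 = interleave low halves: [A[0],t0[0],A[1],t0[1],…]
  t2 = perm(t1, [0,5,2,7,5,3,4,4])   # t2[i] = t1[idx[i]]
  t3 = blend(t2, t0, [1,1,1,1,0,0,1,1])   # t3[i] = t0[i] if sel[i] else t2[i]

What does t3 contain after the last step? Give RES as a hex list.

t0 = [0x72, 0xfb, 0x2a, 0x7f, 0x96, 0x81, 0xfe, 0xbf]
t1 = [0xbf, 0x72, 0xfe, 0xfb, 0x81, 0x2a, 0x96, 0x7f]
t2 = [0xbf, 0x2a, 0xfe, 0x7f, 0x2a, 0xfb, 0x81, 0x81]
t3 = [0x72, 0xfb, 0x2a, 0x7f, 0x2a, 0xfb, 0xfe, 0xbf]

RES = [0x72, 0xfb, 0x2a, 0x7f, 0x2a, 0xfb, 0xfe, 0xbf]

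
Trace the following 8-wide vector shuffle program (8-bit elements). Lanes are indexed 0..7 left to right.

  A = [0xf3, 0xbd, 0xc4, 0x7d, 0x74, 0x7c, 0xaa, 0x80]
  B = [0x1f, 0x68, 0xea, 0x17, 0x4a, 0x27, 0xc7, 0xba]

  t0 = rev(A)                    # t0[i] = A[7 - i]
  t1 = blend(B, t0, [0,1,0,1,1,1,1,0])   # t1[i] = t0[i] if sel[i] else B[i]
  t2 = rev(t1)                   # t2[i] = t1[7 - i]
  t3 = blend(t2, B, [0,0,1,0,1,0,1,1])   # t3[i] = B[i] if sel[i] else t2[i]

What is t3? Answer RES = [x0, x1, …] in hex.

RES = [0xba, 0xbd, 0xea, 0x7d, 0x4a, 0xea, 0xc7, 0xba]

  t0: 80 aa 7c 74 7d c4 bd f3
  t1: 1f aa ea 74 7d c4 bd ba
  t2: ba bd c4 7d 74 ea aa 1f
  t3: ba bd ea 7d 4a ea c7 ba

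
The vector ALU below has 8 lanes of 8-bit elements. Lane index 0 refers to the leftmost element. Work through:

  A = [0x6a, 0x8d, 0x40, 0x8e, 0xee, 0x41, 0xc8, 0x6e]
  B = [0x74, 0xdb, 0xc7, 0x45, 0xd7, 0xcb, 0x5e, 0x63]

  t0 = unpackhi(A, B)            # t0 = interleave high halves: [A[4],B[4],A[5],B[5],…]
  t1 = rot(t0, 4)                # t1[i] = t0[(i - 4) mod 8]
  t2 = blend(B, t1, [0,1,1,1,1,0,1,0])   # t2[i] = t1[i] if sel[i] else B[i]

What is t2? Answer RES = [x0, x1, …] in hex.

t0 = [0xee, 0xd7, 0x41, 0xcb, 0xc8, 0x5e, 0x6e, 0x63]
t1 = [0xc8, 0x5e, 0x6e, 0x63, 0xee, 0xd7, 0x41, 0xcb]
t2 = [0x74, 0x5e, 0x6e, 0x63, 0xee, 0xcb, 0x41, 0x63]

RES = [ 0x74  0x5e  0x6e  0x63  0xee  0xcb  0x41  0x63 ]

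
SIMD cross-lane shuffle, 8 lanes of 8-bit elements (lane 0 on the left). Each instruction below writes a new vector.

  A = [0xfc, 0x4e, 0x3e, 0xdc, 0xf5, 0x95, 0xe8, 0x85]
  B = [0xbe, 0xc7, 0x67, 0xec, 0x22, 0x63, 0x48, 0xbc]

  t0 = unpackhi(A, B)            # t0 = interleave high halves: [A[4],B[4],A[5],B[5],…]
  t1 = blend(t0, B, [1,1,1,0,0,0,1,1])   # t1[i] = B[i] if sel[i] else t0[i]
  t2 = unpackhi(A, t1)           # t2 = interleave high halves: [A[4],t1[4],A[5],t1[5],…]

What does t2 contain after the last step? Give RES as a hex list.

  t0: f5 22 95 63 e8 48 85 bc
  t1: be c7 67 63 e8 48 48 bc
  t2: f5 e8 95 48 e8 48 85 bc

RES = [0xf5, 0xe8, 0x95, 0x48, 0xe8, 0x48, 0x85, 0xbc]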